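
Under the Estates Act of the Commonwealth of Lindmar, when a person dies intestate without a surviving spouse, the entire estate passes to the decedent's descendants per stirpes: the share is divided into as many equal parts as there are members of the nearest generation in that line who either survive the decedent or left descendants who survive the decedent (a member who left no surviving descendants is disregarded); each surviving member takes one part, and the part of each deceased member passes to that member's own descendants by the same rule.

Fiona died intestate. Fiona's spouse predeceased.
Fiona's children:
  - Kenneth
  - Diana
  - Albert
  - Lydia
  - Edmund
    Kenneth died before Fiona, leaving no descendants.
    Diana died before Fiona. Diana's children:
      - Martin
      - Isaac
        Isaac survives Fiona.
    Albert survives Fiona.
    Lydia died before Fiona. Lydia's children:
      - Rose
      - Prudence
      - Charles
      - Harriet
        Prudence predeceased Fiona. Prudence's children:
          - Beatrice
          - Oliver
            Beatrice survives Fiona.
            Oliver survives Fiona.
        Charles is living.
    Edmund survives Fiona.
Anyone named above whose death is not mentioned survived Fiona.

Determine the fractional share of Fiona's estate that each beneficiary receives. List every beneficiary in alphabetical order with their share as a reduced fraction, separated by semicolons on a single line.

Albert 1/4; Beatrice 1/32; Charles 1/16; Edmund 1/4; Harriet 1/16; Isaac 1/8; Martin 1/8; Oliver 1/32; Rose 1/16

There is no surviving spouse, so the entire estate passes to Fiona's descendants per stirpes.
Kenneth left no surviving issue, so that branch lapses and is disregarded.
The estate is divided into 4 equal shares of 1/4 among Diana, Albert, Lydia, Edmund.
Diana predeceased; the 1/4 allotted to Diana's branch passes to Diana's issue by representation.
The 1/4 is divided into 2 equal shares of 1/8 among Martin, Isaac.
Martin is living and takes 1/8.
Isaac is living and takes 1/8.
Albert is living and takes 1/4.
Lydia predeceased; the 1/4 allotted to Lydia's branch passes to Lydia's issue by representation.
The 1/4 is divided into 4 equal shares of 1/16 among Rose, Prudence, Charles, Harriet.
Rose is living and takes 1/16.
Prudence predeceased; the 1/16 allotted to Prudence's branch passes to Prudence's issue by representation.
The 1/16 is divided into 2 equal shares of 1/32 among Beatrice, Oliver.
Beatrice is living and takes 1/32.
Oliver is living and takes 1/32.
Charles is living and takes 1/16.
Harriet is living and takes 1/16.
Edmund is living and takes 1/4.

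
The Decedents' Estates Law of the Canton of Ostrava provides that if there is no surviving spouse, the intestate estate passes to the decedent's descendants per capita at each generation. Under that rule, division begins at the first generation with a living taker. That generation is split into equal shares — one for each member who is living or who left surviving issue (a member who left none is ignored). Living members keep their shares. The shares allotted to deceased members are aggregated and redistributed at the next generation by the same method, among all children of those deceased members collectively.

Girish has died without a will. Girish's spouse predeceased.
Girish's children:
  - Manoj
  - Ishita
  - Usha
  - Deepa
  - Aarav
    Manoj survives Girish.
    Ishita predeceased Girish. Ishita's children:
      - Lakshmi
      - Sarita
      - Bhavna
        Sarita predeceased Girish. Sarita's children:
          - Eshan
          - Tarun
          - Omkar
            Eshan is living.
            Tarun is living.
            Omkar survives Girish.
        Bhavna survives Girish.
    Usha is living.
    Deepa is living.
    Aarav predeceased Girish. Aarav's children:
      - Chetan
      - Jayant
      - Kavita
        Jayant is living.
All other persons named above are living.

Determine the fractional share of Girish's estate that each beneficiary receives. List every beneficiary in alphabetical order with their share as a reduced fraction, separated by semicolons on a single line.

There is no surviving spouse, so the entire estate passes to Girish's descendants per capita at each generation.
At generation 1 (Manoj, Ishita, Usha, Deepa, Aarav) there are 5 shares of (1)/5 = 1/5 each.
Living: Manoj, Usha, and Deepa — each takes 1/5.
Deceased: Ishita and Aarav. Their combined 2/5 is pooled and carried to generation 2.
At generation 2 (Lakshmi, Sarita, Bhavna, Chetan, Jayant, Kavita) there are 6 shares of (2/5)/6 = 1/15 each.
Living: Lakshmi, Bhavna, Chetan, Jayant, and Kavita — each takes 1/15.
Deceased: Sarita. That 1/15 share is carried to generation 3.
At generation 3 (Eshan, Tarun, Omkar) there are 3 shares of (1/15)/3 = 1/45 each.
Living: Eshan, Tarun, and Omkar — each takes 1/45.

Bhavna 1/15; Chetan 1/15; Deepa 1/5; Eshan 1/45; Jayant 1/15; Kavita 1/15; Lakshmi 1/15; Manoj 1/5; Omkar 1/45; Tarun 1/45; Usha 1/5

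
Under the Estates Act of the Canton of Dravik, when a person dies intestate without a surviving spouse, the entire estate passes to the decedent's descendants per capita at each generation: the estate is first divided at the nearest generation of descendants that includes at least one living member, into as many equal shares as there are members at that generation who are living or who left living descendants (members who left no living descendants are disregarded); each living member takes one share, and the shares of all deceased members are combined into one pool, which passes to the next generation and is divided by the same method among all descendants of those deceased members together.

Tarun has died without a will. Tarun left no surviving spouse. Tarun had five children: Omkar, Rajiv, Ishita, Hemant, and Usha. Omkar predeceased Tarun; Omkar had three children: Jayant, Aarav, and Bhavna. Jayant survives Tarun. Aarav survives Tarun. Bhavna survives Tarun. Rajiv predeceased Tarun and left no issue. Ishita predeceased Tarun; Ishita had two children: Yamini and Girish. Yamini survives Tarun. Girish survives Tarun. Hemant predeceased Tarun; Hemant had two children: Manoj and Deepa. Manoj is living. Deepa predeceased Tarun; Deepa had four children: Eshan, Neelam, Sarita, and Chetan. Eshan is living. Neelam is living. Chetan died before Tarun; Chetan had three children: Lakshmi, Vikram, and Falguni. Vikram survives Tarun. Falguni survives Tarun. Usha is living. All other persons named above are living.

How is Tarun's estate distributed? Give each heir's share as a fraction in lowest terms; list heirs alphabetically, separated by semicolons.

Aarav 3/28; Bhavna 3/28; Eshan 3/112; Falguni 1/112; Girish 3/28; Jayant 3/28; Lakshmi 1/112; Manoj 3/28; Neelam 3/112; Sarita 3/112; Usha 1/4; Vikram 1/112; Yamini 3/28

There is no surviving spouse, so the entire estate passes to Tarun's descendants per capita at each generation.
At generation 1 (Omkar, Ishita, Hemant, Usha) there are 4 shares of (1)/4 = 1/4 each.
Living: Usha — each takes 1/4.
Deceased: Omkar, Ishita, and Hemant. Their combined 3/4 is pooled and carried to generation 2.
At generation 2 (Jayant, Aarav, Bhavna, Yamini, Girish, Manoj, Deepa) there are 7 shares of (3/4)/7 = 3/28 each.
Living: Jayant, Aarav, Bhavna, Yamini, Girish, and Manoj — each takes 3/28.
Deceased: Deepa. That 3/28 share is carried to generation 3.
At generation 3 (Eshan, Neelam, Sarita, Chetan) there are 4 shares of (3/28)/4 = 3/112 each.
Living: Eshan, Neelam, and Sarita — each takes 3/112.
Deceased: Chetan. That 3/112 share is carried to generation 4.
At generation 4 (Lakshmi, Vikram, Falguni) there are 3 shares of (3/112)/3 = 1/112 each.
Living: Lakshmi, Vikram, and Falguni — each takes 1/112.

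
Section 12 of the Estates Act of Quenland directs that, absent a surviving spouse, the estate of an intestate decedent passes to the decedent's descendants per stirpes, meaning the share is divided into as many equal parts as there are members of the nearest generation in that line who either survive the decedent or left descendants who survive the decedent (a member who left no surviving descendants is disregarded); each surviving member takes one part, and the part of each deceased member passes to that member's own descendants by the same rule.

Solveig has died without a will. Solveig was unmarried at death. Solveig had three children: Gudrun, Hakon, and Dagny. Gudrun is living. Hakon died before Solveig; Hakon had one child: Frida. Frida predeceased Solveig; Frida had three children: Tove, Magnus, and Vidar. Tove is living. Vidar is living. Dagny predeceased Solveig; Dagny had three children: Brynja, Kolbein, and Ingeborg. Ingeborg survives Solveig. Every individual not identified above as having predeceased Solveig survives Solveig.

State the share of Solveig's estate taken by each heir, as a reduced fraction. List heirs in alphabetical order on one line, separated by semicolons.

Brynja 1/9; Gudrun 1/3; Ingeborg 1/9; Kolbein 1/9; Magnus 1/9; Tove 1/9; Vidar 1/9

There is no surviving spouse, so the entire estate passes to Solveig's descendants per stirpes.
The estate is divided into 3 equal shares of 1/3 among Gudrun, Hakon, Dagny.
Gudrun is living and takes 1/3.
Hakon predeceased; the 1/3 allotted to Hakon's branch passes to Hakon's issue by representation.
Frida's line is the sole branch at this level, so the full 1/3 passes to Frida's issue by representation.
The 1/3 is divided into 3 equal shares of 1/9 among Tove, Magnus, Vidar.
Tove is living and takes 1/9.
Magnus is living and takes 1/9.
Vidar is living and takes 1/9.
Dagny predeceased; the 1/3 allotted to Dagny's branch passes to Dagny's issue by representation.
The 1/3 is divided into 3 equal shares of 1/9 among Brynja, Kolbein, Ingeborg.
Brynja is living and takes 1/9.
Kolbein is living and takes 1/9.
Ingeborg is living and takes 1/9.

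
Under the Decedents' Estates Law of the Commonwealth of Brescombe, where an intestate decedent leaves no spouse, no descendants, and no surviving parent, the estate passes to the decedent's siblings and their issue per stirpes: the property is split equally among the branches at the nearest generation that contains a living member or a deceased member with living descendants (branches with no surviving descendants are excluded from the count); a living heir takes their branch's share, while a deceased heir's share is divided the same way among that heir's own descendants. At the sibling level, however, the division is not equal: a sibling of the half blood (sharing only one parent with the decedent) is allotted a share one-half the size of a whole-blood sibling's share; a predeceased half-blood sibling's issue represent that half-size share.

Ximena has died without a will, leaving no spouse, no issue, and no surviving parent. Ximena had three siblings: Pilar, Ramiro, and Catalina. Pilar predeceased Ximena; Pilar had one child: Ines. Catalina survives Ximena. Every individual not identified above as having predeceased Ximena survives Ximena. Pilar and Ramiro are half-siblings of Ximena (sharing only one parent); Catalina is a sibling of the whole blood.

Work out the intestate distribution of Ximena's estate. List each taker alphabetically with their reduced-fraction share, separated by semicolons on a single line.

Catalina 1/2; Ines 1/4; Ramiro 1/4

No spouse, descendants, or parent survives, so the estate passes to Ximena's siblings per stirpes.
Half-blood siblings count for one-half the weight of whole-blood siblings at the initial division.
Dividing 1 in proportion to weights (total weight 2): Pilar (weight 1/2) → 1/4; Ramiro (weight 1/2) → 1/4; Catalina (weight 1) → 1/2.
Pilar predeceased; the 1/4 allotted to Pilar's branch passes to Pilar's issue by representation.
Ines is the sole taker at this level and receives the full 1/4.
Ramiro is living and takes 1/4.
Catalina is living and takes 1/2.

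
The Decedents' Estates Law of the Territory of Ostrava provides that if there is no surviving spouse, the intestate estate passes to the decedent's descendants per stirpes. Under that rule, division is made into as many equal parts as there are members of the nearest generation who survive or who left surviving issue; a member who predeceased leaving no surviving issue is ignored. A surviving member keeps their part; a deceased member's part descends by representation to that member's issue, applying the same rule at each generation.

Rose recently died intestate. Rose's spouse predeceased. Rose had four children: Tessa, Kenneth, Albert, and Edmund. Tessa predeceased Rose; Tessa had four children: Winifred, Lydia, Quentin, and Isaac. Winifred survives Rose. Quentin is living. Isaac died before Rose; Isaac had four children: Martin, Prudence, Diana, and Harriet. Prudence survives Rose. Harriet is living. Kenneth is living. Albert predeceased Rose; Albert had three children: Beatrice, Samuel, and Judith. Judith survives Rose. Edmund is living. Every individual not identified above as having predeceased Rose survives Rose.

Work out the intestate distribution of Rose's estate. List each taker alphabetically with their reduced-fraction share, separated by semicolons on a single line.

Beatrice 1/12; Diana 1/64; Edmund 1/4; Harriet 1/64; Judith 1/12; Kenneth 1/4; Lydia 1/16; Martin 1/64; Prudence 1/64; Quentin 1/16; Samuel 1/12; Winifred 1/16

There is no surviving spouse, so the entire estate passes to Rose's descendants per stirpes.
The estate is divided into 4 equal shares of 1/4 among Tessa, Kenneth, Albert, Edmund.
Tessa predeceased; the 1/4 allotted to Tessa's branch passes to Tessa's issue by representation.
The 1/4 is divided into 4 equal shares of 1/16 among Winifred, Lydia, Quentin, Isaac.
Winifred is living and takes 1/16.
Lydia is living and takes 1/16.
Quentin is living and takes 1/16.
Isaac predeceased; the 1/16 allotted to Isaac's branch passes to Isaac's issue by representation.
The 1/16 is divided into 4 equal shares of 1/64 among Martin, Prudence, Diana, Harriet.
Martin is living and takes 1/64.
Prudence is living and takes 1/64.
Diana is living and takes 1/64.
Harriet is living and takes 1/64.
Kenneth is living and takes 1/4.
Albert predeceased; the 1/4 allotted to Albert's branch passes to Albert's issue by representation.
The 1/4 is divided into 3 equal shares of 1/12 among Beatrice, Samuel, Judith.
Beatrice is living and takes 1/12.
Samuel is living and takes 1/12.
Judith is living and takes 1/12.
Edmund is living and takes 1/4.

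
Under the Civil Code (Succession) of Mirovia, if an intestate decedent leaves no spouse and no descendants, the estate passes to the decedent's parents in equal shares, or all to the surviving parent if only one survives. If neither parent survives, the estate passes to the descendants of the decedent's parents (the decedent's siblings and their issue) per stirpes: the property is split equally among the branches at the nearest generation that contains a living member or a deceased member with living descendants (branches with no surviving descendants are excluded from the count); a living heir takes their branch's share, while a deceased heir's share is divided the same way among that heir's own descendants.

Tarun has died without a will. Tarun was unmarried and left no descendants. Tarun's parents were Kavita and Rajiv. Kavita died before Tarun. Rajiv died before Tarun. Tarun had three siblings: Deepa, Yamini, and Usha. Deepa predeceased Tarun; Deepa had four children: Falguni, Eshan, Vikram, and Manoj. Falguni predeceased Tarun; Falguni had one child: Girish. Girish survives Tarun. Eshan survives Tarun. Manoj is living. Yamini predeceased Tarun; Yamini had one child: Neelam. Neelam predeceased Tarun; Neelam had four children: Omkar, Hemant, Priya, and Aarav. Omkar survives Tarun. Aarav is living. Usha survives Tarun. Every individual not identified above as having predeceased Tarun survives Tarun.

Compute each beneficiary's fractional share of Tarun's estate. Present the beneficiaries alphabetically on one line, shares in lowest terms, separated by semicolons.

Aarav 1/12; Eshan 1/12; Girish 1/12; Hemant 1/12; Manoj 1/12; Omkar 1/12; Priya 1/12; Usha 1/3; Vikram 1/12

Neither parent survives and there are no descendants, so the estate passes to Tarun's siblings and their issue per stirpes.
The estate is divided into 3 equal shares of 1/3 among Deepa, Yamini, Usha.
Deepa predeceased; the 1/3 allotted to Deepa's branch passes to Deepa's issue by representation.
The 1/3 is divided into 4 equal shares of 1/12 among Falguni, Eshan, Vikram, Manoj.
Falguni predeceased; the 1/12 allotted to Falguni's branch passes to Falguni's issue by representation.
Girish is the sole taker at this level and receives the full 1/12.
Eshan is living and takes 1/12.
Vikram is living and takes 1/12.
Manoj is living and takes 1/12.
Yamini predeceased; the 1/3 allotted to Yamini's branch passes to Yamini's issue by representation.
Neelam's line is the sole branch at this level, so the full 1/3 passes to Neelam's issue by representation.
The 1/3 is divided into 4 equal shares of 1/12 among Omkar, Hemant, Priya, Aarav.
Omkar is living and takes 1/12.
Hemant is living and takes 1/12.
Priya is living and takes 1/12.
Aarav is living and takes 1/12.
Usha is living and takes 1/3.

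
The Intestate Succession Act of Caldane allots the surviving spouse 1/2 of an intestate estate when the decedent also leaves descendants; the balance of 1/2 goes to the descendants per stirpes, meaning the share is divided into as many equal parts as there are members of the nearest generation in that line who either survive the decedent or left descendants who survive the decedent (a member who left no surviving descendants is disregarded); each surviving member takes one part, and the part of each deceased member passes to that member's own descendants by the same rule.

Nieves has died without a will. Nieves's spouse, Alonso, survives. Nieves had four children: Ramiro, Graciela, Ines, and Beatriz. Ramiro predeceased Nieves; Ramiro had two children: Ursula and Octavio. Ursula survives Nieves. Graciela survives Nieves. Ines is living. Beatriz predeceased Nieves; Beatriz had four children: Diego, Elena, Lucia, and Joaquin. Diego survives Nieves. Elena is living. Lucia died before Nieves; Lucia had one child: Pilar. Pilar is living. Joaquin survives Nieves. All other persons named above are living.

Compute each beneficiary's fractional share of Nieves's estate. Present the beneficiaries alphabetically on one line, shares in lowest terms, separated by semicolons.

Alonso, as surviving spouse, takes 1/2.
The remaining 1/2 passes to Nieves's descendants per stirpes.
The 1/2 is divided into 4 equal shares of 1/8 among Ramiro, Graciela, Ines, Beatriz.
Ramiro predeceased; the 1/8 allotted to Ramiro's branch passes to Ramiro's issue by representation.
The 1/8 is divided into 2 equal shares of 1/16 among Ursula, Octavio.
Ursula is living and takes 1/16.
Octavio is living and takes 1/16.
Graciela is living and takes 1/8.
Ines is living and takes 1/8.
Beatriz predeceased; the 1/8 allotted to Beatriz's branch passes to Beatriz's issue by representation.
The 1/8 is divided into 4 equal shares of 1/32 among Diego, Elena, Lucia, Joaquin.
Diego is living and takes 1/32.
Elena is living and takes 1/32.
Lucia predeceased; the 1/32 allotted to Lucia's branch passes to Lucia's issue by representation.
Pilar is the sole taker at this level and receives the full 1/32.
Joaquin is living and takes 1/32.

Alonso 1/2; Diego 1/32; Elena 1/32; Graciela 1/8; Ines 1/8; Joaquin 1/32; Octavio 1/16; Pilar 1/32; Ursula 1/16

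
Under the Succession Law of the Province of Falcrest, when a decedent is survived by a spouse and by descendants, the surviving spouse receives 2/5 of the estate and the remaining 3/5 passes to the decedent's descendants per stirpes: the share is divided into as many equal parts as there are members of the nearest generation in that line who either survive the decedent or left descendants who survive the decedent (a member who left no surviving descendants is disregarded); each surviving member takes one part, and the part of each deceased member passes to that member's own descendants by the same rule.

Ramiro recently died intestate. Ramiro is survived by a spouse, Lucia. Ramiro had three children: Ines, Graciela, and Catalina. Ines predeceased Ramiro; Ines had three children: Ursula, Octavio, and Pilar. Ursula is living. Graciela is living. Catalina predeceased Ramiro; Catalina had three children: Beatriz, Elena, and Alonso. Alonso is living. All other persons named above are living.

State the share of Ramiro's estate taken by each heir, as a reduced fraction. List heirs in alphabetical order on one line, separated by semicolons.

Alonso 1/15; Beatriz 1/15; Elena 1/15; Graciela 1/5; Lucia 2/5; Octavio 1/15; Pilar 1/15; Ursula 1/15

Lucia, as surviving spouse, takes 2/5.
The remaining 3/5 passes to Ramiro's descendants per stirpes.
The 3/5 is divided into 3 equal shares of 1/5 among Ines, Graciela, Catalina.
Ines predeceased; the 1/5 allotted to Ines's branch passes to Ines's issue by representation.
The 1/5 is divided into 3 equal shares of 1/15 among Ursula, Octavio, Pilar.
Ursula is living and takes 1/15.
Octavio is living and takes 1/15.
Pilar is living and takes 1/15.
Graciela is living and takes 1/5.
Catalina predeceased; the 1/5 allotted to Catalina's branch passes to Catalina's issue by representation.
The 1/5 is divided into 3 equal shares of 1/15 among Beatriz, Elena, Alonso.
Beatriz is living and takes 1/15.
Elena is living and takes 1/15.
Alonso is living and takes 1/15.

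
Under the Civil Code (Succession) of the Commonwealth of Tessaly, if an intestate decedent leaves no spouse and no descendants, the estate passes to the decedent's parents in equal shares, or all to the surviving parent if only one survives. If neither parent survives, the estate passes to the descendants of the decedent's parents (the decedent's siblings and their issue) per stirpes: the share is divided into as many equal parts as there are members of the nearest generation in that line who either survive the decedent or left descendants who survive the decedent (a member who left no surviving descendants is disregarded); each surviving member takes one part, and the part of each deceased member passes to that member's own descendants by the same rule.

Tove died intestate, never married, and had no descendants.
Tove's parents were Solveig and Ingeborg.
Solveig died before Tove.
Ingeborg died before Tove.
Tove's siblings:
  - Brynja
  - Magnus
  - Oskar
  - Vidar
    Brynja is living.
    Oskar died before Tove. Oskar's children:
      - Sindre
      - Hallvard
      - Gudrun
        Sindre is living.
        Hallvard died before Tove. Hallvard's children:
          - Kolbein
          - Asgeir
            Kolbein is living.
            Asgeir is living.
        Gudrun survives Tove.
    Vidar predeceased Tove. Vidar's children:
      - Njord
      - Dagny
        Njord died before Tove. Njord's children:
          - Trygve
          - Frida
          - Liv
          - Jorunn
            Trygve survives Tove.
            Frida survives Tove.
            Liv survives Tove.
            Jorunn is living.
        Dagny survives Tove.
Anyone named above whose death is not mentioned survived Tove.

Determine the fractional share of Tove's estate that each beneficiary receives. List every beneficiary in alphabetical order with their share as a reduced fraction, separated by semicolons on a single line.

Asgeir 1/24; Brynja 1/4; Dagny 1/8; Frida 1/32; Gudrun 1/12; Jorunn 1/32; Kolbein 1/24; Liv 1/32; Magnus 1/4; Sindre 1/12; Trygve 1/32

Neither parent survives and there are no descendants, so the estate passes to Tove's siblings and their issue per stirpes.
The estate is divided into 4 equal shares of 1/4 among Brynja, Magnus, Oskar, Vidar.
Brynja is living and takes 1/4.
Magnus is living and takes 1/4.
Oskar predeceased; the 1/4 allotted to Oskar's branch passes to Oskar's issue by representation.
The 1/4 is divided into 3 equal shares of 1/12 among Sindre, Hallvard, Gudrun.
Sindre is living and takes 1/12.
Hallvard predeceased; the 1/12 allotted to Hallvard's branch passes to Hallvard's issue by representation.
The 1/12 is divided into 2 equal shares of 1/24 among Kolbein, Asgeir.
Kolbein is living and takes 1/24.
Asgeir is living and takes 1/24.
Gudrun is living and takes 1/12.
Vidar predeceased; the 1/4 allotted to Vidar's branch passes to Vidar's issue by representation.
The 1/4 is divided into 2 equal shares of 1/8 among Njord, Dagny.
Njord predeceased; the 1/8 allotted to Njord's branch passes to Njord's issue by representation.
The 1/8 is divided into 4 equal shares of 1/32 among Trygve, Frida, Liv, Jorunn.
Trygve is living and takes 1/32.
Frida is living and takes 1/32.
Liv is living and takes 1/32.
Jorunn is living and takes 1/32.
Dagny is living and takes 1/8.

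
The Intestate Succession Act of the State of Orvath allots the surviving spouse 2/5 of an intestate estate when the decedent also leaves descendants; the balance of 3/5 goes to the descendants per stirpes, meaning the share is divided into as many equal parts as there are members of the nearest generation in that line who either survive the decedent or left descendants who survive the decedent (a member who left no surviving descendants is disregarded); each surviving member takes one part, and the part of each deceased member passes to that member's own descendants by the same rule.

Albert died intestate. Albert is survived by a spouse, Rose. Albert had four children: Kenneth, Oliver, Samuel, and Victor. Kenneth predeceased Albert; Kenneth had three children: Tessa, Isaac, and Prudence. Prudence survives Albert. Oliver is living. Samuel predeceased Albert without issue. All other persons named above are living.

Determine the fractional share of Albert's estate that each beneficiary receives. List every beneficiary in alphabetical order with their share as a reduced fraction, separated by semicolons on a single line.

Isaac 1/15; Oliver 1/5; Prudence 1/15; Rose 2/5; Tessa 1/15; Victor 1/5

Rose, as surviving spouse, takes 2/5.
The remaining 3/5 passes to Albert's descendants per stirpes.
Samuel left no surviving issue, so that branch lapses and is disregarded.
The 3/5 is divided into 3 equal shares of 1/5 among Kenneth, Oliver, Victor.
Kenneth predeceased; the 1/5 allotted to Kenneth's branch passes to Kenneth's issue by representation.
The 1/5 is divided into 3 equal shares of 1/15 among Tessa, Isaac, Prudence.
Tessa is living and takes 1/15.
Isaac is living and takes 1/15.
Prudence is living and takes 1/15.
Oliver is living and takes 1/5.
Victor is living and takes 1/5.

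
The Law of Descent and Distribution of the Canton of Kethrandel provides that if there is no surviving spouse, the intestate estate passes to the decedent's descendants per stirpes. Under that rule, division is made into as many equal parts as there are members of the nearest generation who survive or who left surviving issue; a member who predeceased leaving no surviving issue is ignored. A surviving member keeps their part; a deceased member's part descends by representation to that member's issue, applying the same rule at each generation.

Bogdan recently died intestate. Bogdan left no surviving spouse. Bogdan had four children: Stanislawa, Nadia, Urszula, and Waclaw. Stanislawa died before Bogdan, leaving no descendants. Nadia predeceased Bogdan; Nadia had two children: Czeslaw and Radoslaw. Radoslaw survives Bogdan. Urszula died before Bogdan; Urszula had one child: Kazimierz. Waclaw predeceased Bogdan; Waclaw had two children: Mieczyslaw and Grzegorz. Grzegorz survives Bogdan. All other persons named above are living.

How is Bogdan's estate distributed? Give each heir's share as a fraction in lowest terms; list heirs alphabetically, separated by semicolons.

Czeslaw 1/6; Grzegorz 1/6; Kazimierz 1/3; Mieczyslaw 1/6; Radoslaw 1/6

There is no surviving spouse, so the entire estate passes to Bogdan's descendants per stirpes.
Stanislawa left no surviving issue, so that branch lapses and is disregarded.
The estate is divided into 3 equal shares of 1/3 among Nadia, Urszula, Waclaw.
Nadia predeceased; the 1/3 allotted to Nadia's branch passes to Nadia's issue by representation.
The 1/3 is divided into 2 equal shares of 1/6 among Czeslaw, Radoslaw.
Czeslaw is living and takes 1/6.
Radoslaw is living and takes 1/6.
Urszula predeceased; the 1/3 allotted to Urszula's branch passes to Urszula's issue by representation.
Kazimierz is the sole taker at this level and receives the full 1/3.
Waclaw predeceased; the 1/3 allotted to Waclaw's branch passes to Waclaw's issue by representation.
The 1/3 is divided into 2 equal shares of 1/6 among Mieczyslaw, Grzegorz.
Mieczyslaw is living and takes 1/6.
Grzegorz is living and takes 1/6.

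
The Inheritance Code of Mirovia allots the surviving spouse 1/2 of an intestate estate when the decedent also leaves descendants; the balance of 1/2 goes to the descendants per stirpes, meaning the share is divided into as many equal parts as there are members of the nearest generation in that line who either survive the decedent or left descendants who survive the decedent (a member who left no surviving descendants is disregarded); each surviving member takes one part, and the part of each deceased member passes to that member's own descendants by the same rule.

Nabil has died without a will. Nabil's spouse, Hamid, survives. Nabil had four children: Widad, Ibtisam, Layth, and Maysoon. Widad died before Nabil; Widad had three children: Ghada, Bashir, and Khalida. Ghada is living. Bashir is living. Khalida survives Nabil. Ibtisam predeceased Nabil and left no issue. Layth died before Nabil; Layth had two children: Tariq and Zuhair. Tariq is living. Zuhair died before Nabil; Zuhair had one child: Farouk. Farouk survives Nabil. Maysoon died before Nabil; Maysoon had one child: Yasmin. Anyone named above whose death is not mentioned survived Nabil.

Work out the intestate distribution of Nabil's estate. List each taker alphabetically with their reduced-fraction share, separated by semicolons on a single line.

Hamid, as surviving spouse, takes 1/2.
The remaining 1/2 passes to Nabil's descendants per stirpes.
Ibtisam left no surviving issue, so that branch lapses and is disregarded.
The 1/2 is divided into 3 equal shares of 1/6 among Widad, Layth, Maysoon.
Widad predeceased; the 1/6 allotted to Widad's branch passes to Widad's issue by representation.
The 1/6 is divided into 3 equal shares of 1/18 among Ghada, Bashir, Khalida.
Ghada is living and takes 1/18.
Bashir is living and takes 1/18.
Khalida is living and takes 1/18.
Layth predeceased; the 1/6 allotted to Layth's branch passes to Layth's issue by representation.
The 1/6 is divided into 2 equal shares of 1/12 among Tariq, Zuhair.
Tariq is living and takes 1/12.
Zuhair predeceased; the 1/12 allotted to Zuhair's branch passes to Zuhair's issue by representation.
Farouk is the sole taker at this level and receives the full 1/12.
Maysoon predeceased; the 1/6 allotted to Maysoon's branch passes to Maysoon's issue by representation.
Yasmin is the sole taker at this level and receives the full 1/6.

Bashir 1/18; Farouk 1/12; Ghada 1/18; Hamid 1/2; Khalida 1/18; Tariq 1/12; Yasmin 1/6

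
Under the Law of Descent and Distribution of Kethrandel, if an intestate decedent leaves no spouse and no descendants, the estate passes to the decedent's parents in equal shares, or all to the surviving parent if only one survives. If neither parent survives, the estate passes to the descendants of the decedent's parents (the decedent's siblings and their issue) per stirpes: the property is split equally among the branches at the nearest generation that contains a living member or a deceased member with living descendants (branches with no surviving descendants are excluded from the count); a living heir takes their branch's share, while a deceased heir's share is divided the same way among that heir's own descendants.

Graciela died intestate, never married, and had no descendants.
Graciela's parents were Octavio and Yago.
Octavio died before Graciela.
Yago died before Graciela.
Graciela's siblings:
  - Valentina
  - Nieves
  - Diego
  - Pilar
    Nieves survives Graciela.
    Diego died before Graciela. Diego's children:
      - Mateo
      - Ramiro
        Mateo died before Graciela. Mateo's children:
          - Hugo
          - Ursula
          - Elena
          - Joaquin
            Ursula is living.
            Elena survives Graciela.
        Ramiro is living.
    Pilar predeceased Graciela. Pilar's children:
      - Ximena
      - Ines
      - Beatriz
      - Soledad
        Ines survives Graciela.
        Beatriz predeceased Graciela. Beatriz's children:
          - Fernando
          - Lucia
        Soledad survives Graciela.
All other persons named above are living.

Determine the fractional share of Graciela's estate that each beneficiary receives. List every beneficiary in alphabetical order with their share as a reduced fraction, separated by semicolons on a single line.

Neither parent survives and there are no descendants, so the estate passes to Graciela's siblings and their issue per stirpes.
The estate is divided into 4 equal shares of 1/4 among Valentina, Nieves, Diego, Pilar.
Valentina is living and takes 1/4.
Nieves is living and takes 1/4.
Diego predeceased; the 1/4 allotted to Diego's branch passes to Diego's issue by representation.
The 1/4 is divided into 2 equal shares of 1/8 among Mateo, Ramiro.
Mateo predeceased; the 1/8 allotted to Mateo's branch passes to Mateo's issue by representation.
The 1/8 is divided into 4 equal shares of 1/32 among Hugo, Ursula, Elena, Joaquin.
Hugo is living and takes 1/32.
Ursula is living and takes 1/32.
Elena is living and takes 1/32.
Joaquin is living and takes 1/32.
Ramiro is living and takes 1/8.
Pilar predeceased; the 1/4 allotted to Pilar's branch passes to Pilar's issue by representation.
The 1/4 is divided into 4 equal shares of 1/16 among Ximena, Ines, Beatriz, Soledad.
Ximena is living and takes 1/16.
Ines is living and takes 1/16.
Beatriz predeceased; the 1/16 allotted to Beatriz's branch passes to Beatriz's issue by representation.
The 1/16 is divided into 2 equal shares of 1/32 among Fernando, Lucia.
Fernando is living and takes 1/32.
Lucia is living and takes 1/32.
Soledad is living and takes 1/16.

Elena 1/32; Fernando 1/32; Hugo 1/32; Ines 1/16; Joaquin 1/32; Lucia 1/32; Nieves 1/4; Ramiro 1/8; Soledad 1/16; Ursula 1/32; Valentina 1/4; Ximena 1/16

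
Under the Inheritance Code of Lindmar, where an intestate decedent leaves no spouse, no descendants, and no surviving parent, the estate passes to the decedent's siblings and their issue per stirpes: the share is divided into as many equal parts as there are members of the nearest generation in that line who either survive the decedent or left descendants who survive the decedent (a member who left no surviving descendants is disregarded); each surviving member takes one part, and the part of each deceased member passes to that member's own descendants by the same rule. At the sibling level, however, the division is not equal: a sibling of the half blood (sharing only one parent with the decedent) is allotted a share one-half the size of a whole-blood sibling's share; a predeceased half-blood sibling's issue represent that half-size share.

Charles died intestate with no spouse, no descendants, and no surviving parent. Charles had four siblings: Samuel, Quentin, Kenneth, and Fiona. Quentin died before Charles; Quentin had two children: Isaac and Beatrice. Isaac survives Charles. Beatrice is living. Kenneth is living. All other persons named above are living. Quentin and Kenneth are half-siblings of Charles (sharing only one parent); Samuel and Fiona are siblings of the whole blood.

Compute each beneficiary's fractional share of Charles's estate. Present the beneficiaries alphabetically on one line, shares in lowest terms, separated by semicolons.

No spouse, descendants, or parent survives, so the estate passes to Charles's siblings per stirpes.
Half-blood siblings count for one-half the weight of whole-blood siblings at the initial division.
Dividing 1 in proportion to weights (total weight 3): Samuel (weight 1) → 1/3; Quentin (weight 1/2) → 1/6; Kenneth (weight 1/2) → 1/6; Fiona (weight 1) → 1/3.
Samuel is living and takes 1/3.
Quentin predeceased; the 1/6 allotted to Quentin's branch passes to Quentin's issue by representation.
The 1/6 is divided into 2 equal shares of 1/12 among Isaac, Beatrice.
Isaac is living and takes 1/12.
Beatrice is living and takes 1/12.
Kenneth is living and takes 1/6.
Fiona is living and takes 1/3.

Beatrice 1/12; Fiona 1/3; Isaac 1/12; Kenneth 1/6; Samuel 1/3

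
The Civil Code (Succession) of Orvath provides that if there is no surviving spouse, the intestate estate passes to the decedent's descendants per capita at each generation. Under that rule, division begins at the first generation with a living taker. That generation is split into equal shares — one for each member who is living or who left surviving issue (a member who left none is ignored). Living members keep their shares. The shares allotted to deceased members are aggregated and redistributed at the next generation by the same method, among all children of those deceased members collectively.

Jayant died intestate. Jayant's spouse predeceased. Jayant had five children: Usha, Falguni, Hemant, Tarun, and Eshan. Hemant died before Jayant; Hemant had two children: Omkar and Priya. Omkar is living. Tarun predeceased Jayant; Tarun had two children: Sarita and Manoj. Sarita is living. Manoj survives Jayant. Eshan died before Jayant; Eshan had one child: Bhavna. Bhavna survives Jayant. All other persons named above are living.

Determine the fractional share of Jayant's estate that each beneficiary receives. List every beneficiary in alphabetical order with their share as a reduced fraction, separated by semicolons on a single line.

Bhavna 3/25; Falguni 1/5; Manoj 3/25; Omkar 3/25; Priya 3/25; Sarita 3/25; Usha 1/5

There is no surviving spouse, so the entire estate passes to Jayant's descendants per capita at each generation.
At generation 1 (Usha, Falguni, Hemant, Tarun, Eshan) there are 5 shares of (1)/5 = 1/5 each.
Living: Usha and Falguni — each takes 1/5.
Deceased: Hemant, Tarun, and Eshan. Their combined 3/5 is pooled and carried to generation 2.
At generation 2 (Omkar, Priya, Sarita, Manoj, Bhavna) there are 5 shares of (3/5)/5 = 3/25 each.
Living: Omkar, Priya, Sarita, Manoj, and Bhavna — each takes 3/25.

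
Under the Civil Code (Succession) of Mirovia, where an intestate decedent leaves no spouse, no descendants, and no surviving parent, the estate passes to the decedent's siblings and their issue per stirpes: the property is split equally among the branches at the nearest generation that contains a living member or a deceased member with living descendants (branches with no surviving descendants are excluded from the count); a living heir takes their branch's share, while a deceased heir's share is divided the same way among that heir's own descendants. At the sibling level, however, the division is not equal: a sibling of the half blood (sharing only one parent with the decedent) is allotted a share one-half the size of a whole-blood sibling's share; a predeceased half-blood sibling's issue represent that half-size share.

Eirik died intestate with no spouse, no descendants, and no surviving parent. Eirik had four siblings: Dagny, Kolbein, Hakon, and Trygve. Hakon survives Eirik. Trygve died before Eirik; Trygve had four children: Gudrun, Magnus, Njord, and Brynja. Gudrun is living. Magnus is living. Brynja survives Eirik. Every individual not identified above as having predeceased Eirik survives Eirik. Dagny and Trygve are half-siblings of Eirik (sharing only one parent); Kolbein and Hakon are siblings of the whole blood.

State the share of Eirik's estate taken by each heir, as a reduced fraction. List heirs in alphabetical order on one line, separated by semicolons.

Brynja 1/24; Dagny 1/6; Gudrun 1/24; Hakon 1/3; Kolbein 1/3; Magnus 1/24; Njord 1/24

No spouse, descendants, or parent survives, so the estate passes to Eirik's siblings per stirpes.
Half-blood siblings count for one-half the weight of whole-blood siblings at the initial division.
Dividing 1 in proportion to weights (total weight 3): Dagny (weight 1/2) → 1/6; Kolbein (weight 1) → 1/3; Hakon (weight 1) → 1/3; Trygve (weight 1/2) → 1/6.
Dagny is living and takes 1/6.
Kolbein is living and takes 1/3.
Hakon is living and takes 1/3.
Trygve predeceased; the 1/6 allotted to Trygve's branch passes to Trygve's issue by representation.
The 1/6 is divided into 4 equal shares of 1/24 among Gudrun, Magnus, Njord, Brynja.
Gudrun is living and takes 1/24.
Magnus is living and takes 1/24.
Njord is living and takes 1/24.
Brynja is living and takes 1/24.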